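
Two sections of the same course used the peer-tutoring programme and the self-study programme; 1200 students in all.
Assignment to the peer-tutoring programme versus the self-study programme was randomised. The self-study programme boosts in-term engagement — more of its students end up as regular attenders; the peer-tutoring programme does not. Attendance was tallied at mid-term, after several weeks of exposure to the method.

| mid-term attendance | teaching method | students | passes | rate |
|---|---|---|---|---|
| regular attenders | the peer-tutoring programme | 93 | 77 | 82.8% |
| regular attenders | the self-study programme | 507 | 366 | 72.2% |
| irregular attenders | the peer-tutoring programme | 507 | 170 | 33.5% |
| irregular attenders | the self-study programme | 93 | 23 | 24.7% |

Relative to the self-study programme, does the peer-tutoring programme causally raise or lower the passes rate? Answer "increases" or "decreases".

decreases

The mid-term attendance-specific comparison favours the peer-tutoring programme throughout, but the pooled figures favour the self-study programme. The question is whether to condition on mid-term attendance.
Mid-term attendance lies on the pathway teaching method → mid-term attendance → outcome, so adjusting for it blocks the indirect effect. For the total causal effect of teaching method, use the unadjusted pooled rates.
Pooled: the peer-tutoring programme 41.2% vs the self-study programme 64.8%; the self-study programme is higher overall.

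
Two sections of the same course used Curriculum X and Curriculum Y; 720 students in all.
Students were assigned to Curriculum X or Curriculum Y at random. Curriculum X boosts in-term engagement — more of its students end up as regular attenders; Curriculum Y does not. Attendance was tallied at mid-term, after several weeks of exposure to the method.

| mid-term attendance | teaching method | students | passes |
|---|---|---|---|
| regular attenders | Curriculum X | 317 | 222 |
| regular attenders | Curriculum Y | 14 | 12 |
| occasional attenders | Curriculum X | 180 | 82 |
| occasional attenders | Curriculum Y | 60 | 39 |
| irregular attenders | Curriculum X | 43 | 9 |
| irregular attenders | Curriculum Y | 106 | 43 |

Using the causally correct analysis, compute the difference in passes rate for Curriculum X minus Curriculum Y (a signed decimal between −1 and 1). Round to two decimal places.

+0.06

The stratified and pooled comparisons disagree (Curriculum Y wins within each mid-term attendance; Curriculum X wins overall), so the answer turns on the causal role of mid-term attendance.
Mid-term attendance lies on the pathway teaching method → mid-term attendance → outcome, so adjusting for it blocks the indirect effect. For the total causal effect of teaching method, use the unadjusted pooled rates.
The causal difference is the pooled difference: 0.580 − 0.522 = +0.057.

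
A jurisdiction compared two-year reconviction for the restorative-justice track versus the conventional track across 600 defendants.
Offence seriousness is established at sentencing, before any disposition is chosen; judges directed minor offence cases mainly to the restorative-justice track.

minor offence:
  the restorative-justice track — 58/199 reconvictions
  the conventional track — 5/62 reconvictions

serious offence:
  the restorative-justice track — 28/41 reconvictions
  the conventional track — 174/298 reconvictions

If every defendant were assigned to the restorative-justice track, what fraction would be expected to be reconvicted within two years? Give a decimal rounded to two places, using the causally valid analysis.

the conventional track is lower inside every offence seriousness stratum but the restorative-justice track is lower in aggregate. Whether to stratify depends on how offence seriousness relates to the disposition.
Offence seriousness satisfies the back-door criterion: it is not a descendant of the disposition, and it blocks the spurious path from disposition to outcome. Adjusting for it (i.e., using the within-offence seriousness rates) gives the causal effect.
Standardising the restorative-justice track to the population offence seriousness mix: 0.435·58/199 + 0.565·28/41 = 0.513.

0.51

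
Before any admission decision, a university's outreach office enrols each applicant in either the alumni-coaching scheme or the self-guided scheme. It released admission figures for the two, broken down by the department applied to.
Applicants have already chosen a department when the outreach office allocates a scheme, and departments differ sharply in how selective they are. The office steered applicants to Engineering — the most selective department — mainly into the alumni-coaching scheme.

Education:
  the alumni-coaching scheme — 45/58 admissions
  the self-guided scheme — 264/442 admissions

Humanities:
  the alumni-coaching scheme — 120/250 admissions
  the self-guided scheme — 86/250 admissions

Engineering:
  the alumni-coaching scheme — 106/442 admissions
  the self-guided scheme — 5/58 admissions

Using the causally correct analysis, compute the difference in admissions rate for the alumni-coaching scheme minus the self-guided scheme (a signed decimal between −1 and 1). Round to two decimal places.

Here department is a common cause — it drives both which outreach scheme a case falls under and the outcome. The crude comparison mixes populations; the stratum-specific rates are the causally relevant ones.
Adjusting over the population distribution of department: 0.333·(0.776−0.597) + 0.333·(0.480−0.344) + 0.333·(0.240−0.086) = +0.156.

+0.16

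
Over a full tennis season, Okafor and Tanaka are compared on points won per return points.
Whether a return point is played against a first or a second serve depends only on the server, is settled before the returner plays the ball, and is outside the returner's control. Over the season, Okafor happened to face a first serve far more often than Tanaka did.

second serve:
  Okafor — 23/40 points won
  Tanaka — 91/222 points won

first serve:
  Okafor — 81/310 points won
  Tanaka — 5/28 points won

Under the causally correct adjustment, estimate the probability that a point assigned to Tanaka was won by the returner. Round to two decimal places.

0.28

Since serve type is a pre-existing factor (not a product of the player) and it affects the outcome on its own, it is a confounder. The stratified rates, not the pooled rate, identify the causal effect.
Standardising Tanaka to the population serve type mix: 0.437·91/222 + 0.563·5/28 = 0.280.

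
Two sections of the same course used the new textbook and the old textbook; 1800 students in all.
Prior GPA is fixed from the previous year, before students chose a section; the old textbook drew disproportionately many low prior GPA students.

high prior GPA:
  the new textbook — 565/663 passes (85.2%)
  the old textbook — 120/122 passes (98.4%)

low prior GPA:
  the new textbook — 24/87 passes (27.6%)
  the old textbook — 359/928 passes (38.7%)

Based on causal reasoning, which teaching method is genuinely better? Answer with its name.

The prior GPA band-specific comparison favours the old textbook throughout, but the pooled figures favour the new textbook. The question is whether to condition on prior GPA band.
Nothing the teaching method does changes prior GPA band; the imbalance is an allocation artefact. With prior GPA band also predicting the outcome, the pooled figure is confounded, and the within-stratum comparison is the causal one.
Within each level — high prior GPA: 85.2% vs 98.4%; low prior GPA: 27.6% vs 38.7% — the old textbook is higher every time.

the old textbook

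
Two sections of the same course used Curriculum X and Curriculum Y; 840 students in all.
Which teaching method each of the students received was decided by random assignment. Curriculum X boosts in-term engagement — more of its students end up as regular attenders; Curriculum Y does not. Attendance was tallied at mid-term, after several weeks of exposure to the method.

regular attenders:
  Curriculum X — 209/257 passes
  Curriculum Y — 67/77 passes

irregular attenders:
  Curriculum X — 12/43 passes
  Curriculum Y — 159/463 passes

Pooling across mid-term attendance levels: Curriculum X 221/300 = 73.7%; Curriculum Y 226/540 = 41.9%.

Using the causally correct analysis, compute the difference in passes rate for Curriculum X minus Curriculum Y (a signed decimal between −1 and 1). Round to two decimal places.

Mid-term attendance here is a post-treatment variable shaped by the teaching method; conditioning on it would introduce bias rather than remove it. The overall comparison is the causal one.
The causal difference is the pooled difference: 0.737 − 0.419 = +0.318.

+0.32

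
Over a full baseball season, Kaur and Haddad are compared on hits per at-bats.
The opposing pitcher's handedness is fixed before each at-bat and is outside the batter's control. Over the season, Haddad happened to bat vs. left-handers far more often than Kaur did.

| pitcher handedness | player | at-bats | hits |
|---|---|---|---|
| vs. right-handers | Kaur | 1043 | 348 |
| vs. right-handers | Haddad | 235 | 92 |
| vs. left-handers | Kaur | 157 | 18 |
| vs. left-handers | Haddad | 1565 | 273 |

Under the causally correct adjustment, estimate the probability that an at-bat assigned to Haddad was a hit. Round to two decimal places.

0.27

Since pitcher handedness is a pre-existing factor (not a product of the player) and it affects the outcome on its own, it is a confounder. The stratified rates, not the pooled rate, identify the causal effect.
Standardising Haddad to the population pitcher handedness mix: 0.426·92/235 + 0.574·273/1565 = 0.267.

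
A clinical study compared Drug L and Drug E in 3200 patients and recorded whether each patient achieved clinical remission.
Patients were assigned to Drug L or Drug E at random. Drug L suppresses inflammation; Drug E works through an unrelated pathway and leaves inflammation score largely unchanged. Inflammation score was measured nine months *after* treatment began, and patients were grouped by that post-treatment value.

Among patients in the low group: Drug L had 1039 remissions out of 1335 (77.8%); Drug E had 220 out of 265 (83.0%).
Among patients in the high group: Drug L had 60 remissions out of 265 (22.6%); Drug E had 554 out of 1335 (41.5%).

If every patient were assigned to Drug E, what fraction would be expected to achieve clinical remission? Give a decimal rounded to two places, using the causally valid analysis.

0.48

Inflammation score lies on the pathway drug → inflammation score → outcome, so adjusting for it blocks the indirect effect. For the total causal effect of drug, use the unadjusted pooled rates.
So P(outcome | do(Drug E)) is just the pooled rate for Drug E: 774/1600 = 0.484.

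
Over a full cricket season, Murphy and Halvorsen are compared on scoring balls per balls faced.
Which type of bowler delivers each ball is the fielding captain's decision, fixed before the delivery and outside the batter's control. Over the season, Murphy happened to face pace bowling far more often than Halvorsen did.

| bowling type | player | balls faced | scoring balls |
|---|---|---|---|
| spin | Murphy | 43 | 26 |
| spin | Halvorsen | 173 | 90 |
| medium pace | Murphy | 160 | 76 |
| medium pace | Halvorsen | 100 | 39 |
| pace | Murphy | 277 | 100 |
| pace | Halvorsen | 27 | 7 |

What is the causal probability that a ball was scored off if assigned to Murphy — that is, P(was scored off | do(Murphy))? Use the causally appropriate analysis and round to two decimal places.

Murphy is higher inside every bowling type stratum but Halvorsen is higher in aggregate. Whether to stratify depends on how bowling type relates to the player.
Nothing the player does changes bowling type; the imbalance is an allocation artefact. With bowling type also predicting the outcome, the pooled figure is confounded, and the within-stratum comparison is the causal one.
Standardising Murphy to the population bowling type mix: 0.277·26/43 + 0.333·76/160 + 0.390·100/277 = 0.466.

0.47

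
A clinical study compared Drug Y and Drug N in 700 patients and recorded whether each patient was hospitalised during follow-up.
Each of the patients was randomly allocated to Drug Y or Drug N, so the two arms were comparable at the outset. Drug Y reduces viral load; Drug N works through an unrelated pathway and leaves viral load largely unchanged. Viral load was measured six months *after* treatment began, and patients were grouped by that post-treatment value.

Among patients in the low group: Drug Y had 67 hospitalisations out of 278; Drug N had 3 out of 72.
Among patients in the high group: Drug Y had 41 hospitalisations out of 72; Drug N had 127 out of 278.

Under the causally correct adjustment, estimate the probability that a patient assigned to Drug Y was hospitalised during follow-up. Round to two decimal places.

Within every viral load level Drug N has the lower rate, yet pooled Drug Y does — Simpson's reversal.
Viral load is recorded after the drug and is itself shifted by it — it sits on the causal path from drug to outcome. Conditioning on a mediator would strip out part of the effect we want; the pooled comparison gives the total causal effect.
So P(outcome | do(Drug Y)) is just the pooled rate for Drug Y: 108/350 = 0.309.

0.31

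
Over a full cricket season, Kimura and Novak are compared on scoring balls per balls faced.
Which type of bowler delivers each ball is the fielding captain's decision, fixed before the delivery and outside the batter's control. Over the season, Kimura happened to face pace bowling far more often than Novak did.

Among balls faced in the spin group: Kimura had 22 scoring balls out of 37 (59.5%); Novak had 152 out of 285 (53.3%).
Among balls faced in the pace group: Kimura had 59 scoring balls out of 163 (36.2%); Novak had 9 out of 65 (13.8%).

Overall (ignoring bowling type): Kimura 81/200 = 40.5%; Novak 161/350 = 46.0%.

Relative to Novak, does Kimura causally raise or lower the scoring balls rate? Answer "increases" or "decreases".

increases

Within every bowling type level Kimura has the higher rate, yet pooled Novak does — Simpson's reversal.
Bowling type differs across players for reasons unrelated to any effect of the player itself, and it separately predicts the outcome — a classic confounder. We must compare within bowling type levels.
Within each level — spin: 59.5% vs 53.3%; pace: 36.2% vs 13.8% — Kimura is higher every time.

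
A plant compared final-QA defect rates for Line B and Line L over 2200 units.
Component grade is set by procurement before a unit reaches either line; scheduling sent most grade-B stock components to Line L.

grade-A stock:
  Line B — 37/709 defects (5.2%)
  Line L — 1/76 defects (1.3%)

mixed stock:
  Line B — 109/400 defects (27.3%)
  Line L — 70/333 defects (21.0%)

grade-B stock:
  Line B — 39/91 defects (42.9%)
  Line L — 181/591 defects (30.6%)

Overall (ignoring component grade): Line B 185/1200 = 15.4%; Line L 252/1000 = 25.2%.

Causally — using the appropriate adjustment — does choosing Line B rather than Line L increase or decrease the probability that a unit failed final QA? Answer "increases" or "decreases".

The imbalance in component grade arose from how units were allocated, not from anything the line did; and component grade independently affects the outcome. The pooled gap is confounded — condition on component grade.
Within each level — grade-A stock: 5.2% vs 1.3%; mixed stock: 27.3% vs 21.0%; grade-B stock: 42.9% vs 30.6% — Line L is lower every time.

increases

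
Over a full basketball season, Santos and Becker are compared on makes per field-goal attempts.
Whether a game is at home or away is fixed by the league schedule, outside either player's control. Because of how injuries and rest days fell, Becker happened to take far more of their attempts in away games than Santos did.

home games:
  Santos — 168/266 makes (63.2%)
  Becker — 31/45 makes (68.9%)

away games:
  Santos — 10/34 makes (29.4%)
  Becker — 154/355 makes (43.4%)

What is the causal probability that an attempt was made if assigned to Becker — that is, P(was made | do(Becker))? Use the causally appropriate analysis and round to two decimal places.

Game venue differs across players for reasons unrelated to any effect of the player itself, and it separately predicts the outcome — a classic confounder. We must compare within game venue levels.
Standardising Becker to the population game venue mix: 0.444·31/45 + 0.556·154/355 = 0.547.

0.55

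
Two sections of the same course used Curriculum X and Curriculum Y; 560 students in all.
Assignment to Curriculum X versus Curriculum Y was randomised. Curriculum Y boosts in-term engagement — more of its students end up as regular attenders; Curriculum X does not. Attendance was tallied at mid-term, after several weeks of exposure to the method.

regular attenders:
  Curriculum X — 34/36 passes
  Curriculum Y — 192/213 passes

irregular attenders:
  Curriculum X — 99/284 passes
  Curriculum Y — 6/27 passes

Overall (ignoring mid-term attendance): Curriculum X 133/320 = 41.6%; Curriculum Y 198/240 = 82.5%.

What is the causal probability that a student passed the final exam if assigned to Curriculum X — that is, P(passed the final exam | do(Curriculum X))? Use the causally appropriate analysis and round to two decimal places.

0.42

Because the teaching method influences mid-term attendance, mid-term attendance is a post-treatment mediator, not a confounder. Stratifying on it would bias the estimate; the causal effect is the crude pooled difference.
So P(outcome | do(Curriculum X)) is just the pooled rate for Curriculum X: 133/320 = 0.416.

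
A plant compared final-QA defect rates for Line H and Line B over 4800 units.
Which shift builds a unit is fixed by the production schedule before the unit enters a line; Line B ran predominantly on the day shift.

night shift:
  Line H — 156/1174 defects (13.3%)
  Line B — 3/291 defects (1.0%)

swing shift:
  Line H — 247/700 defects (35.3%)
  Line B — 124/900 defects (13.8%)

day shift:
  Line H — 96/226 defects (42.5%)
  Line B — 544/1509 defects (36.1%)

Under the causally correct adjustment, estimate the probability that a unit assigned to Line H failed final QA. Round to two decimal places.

0.31

The stratified and pooled comparisons disagree (Line B wins within each shift; Line H wins overall), so the answer turns on the causal role of shift.
Nothing the line does changes shift; the imbalance is an allocation artefact. With shift also predicting the outcome, the pooled figure is confounded, and the within-stratum comparison is the causal one.
Standardising Line H to the population shift mix: 0.305·156/1174 + 0.333·247/700 + 0.361·96/226 = 0.312.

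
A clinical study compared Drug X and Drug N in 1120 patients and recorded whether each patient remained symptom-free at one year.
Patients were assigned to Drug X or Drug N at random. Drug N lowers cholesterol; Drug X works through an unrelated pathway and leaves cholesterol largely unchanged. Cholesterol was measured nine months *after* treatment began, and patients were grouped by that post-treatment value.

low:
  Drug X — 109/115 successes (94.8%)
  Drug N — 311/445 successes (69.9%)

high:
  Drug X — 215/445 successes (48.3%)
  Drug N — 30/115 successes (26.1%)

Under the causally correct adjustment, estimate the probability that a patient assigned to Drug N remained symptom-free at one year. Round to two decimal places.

0.61

The cholesterol-specific comparison favours Drug X throughout, but the pooled figures favour Drug N. The question is whether to condition on cholesterol.
Stratifying would compare drugs among patients the drugs themselves sorted into cholesterol groups — a form of selection on an intermediate. The unconditioned pooled rates give the total causal effect.
So P(outcome | do(Drug N)) is just the pooled rate for Drug N: 341/560 = 0.609.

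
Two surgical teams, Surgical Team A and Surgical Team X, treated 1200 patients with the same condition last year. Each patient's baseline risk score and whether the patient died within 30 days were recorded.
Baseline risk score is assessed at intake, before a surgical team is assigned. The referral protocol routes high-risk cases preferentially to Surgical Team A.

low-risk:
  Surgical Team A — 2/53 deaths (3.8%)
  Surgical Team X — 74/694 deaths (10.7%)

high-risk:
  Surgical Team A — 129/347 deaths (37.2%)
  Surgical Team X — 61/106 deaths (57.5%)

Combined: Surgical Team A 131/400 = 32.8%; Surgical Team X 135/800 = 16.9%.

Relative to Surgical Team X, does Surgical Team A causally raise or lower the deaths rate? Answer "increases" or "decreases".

The stratified and pooled comparisons disagree (Surgical Team A wins within each baseline risk score; Surgical Team X wins overall), so the answer turns on the causal role of baseline risk score.
Baseline risk score is set before the surgical team has any effect — it is not caused by the surgical team — and it independently drives the outcome. That makes it a confounder, so the causal comparison is within baseline risk score levels.
Within each level — low-risk: 3.8% vs 10.7%; high-risk: 37.2% vs 57.5% — Surgical Team A is lower every time.

decreases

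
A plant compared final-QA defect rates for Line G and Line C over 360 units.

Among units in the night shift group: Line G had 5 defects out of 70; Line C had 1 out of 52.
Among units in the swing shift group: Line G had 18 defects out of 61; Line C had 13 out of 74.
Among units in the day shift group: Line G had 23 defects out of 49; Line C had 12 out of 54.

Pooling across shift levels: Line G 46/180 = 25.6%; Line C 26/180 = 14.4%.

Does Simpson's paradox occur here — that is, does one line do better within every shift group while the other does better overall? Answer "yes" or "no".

Within each shift level (night shift 7.1% vs 1.9%; swing shift 29.5% vs 17.6%; day shift 46.9% vs 22.2%), Line C has the lower rate every time. Pooled: 25.6% vs 14.4% — Line C has the lower rate overall. They agree.

no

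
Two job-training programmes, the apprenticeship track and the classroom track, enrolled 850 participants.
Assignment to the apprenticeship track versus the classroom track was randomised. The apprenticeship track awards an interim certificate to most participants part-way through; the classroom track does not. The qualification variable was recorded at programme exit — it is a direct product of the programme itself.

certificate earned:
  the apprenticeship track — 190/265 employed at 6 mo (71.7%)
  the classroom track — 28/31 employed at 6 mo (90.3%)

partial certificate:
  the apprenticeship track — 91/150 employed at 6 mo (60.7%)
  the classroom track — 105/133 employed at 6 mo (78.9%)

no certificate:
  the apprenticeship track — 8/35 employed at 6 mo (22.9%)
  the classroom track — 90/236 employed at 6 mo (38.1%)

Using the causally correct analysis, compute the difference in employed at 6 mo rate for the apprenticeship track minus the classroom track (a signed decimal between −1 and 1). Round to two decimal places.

+0.08

The stratified and pooled comparisons disagree (the classroom track wins within each qualification attained during the programme; the apprenticeship track wins overall), so the answer turns on the causal role of qualification attained during the programme.
Qualification attained during the programme here is a post-treatment variable shaped by the programme; conditioning on it would introduce bias rather than remove it. The overall comparison is the causal one.
The causal difference is the pooled difference: 0.642 − 0.557 = +0.085.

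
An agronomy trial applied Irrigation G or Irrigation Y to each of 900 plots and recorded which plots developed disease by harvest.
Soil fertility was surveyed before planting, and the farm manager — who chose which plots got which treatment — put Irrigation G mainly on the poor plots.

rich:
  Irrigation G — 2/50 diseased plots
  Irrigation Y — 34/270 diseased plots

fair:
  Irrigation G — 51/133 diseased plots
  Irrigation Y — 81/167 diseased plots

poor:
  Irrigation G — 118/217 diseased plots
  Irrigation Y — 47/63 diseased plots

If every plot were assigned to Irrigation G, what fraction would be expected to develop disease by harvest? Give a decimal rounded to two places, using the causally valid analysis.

0.31

Soil fertility differs across irrigations for reasons unrelated to any effect of the irrigation itself, and it separately predicts the outcome — a classic confounder. We must compare within soil fertility levels.
Standardising Irrigation G to the population soil fertility mix: 0.356·2/50 + 0.333·51/133 + 0.311·118/217 = 0.311.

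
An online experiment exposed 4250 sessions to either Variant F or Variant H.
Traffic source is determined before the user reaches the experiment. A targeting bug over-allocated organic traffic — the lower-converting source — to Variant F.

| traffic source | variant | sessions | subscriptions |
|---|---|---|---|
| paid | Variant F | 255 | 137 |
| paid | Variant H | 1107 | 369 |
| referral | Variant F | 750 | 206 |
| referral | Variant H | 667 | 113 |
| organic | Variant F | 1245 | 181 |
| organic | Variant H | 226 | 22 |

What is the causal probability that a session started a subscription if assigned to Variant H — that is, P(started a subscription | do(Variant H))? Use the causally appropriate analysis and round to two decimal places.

Traffic source differs across variants for reasons unrelated to any effect of the variant itself, and it separately predicts the outcome — a classic confounder. We must compare within traffic source levels.
Standardising Variant H to the population traffic source mix: 0.320·369/1107 + 0.333·113/667 + 0.346·22/226 = 0.197.

0.20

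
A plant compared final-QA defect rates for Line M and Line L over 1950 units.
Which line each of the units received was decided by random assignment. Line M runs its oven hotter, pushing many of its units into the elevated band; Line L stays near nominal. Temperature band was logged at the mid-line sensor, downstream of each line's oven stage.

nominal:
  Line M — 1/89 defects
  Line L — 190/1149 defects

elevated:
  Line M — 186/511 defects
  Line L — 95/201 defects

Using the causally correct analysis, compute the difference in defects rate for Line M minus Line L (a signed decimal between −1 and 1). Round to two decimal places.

+0.10

The stratified and pooled comparisons disagree (Line M wins within each in-process temperature band; Line L wins overall), so the answer turns on the causal role of in-process temperature band.
In-process temperature band here is a post-treatment variable shaped by the line; conditioning on it would introduce bias rather than remove it. The overall comparison is the causal one.
The causal difference is the pooled difference: 0.312 − 0.211 = +0.101.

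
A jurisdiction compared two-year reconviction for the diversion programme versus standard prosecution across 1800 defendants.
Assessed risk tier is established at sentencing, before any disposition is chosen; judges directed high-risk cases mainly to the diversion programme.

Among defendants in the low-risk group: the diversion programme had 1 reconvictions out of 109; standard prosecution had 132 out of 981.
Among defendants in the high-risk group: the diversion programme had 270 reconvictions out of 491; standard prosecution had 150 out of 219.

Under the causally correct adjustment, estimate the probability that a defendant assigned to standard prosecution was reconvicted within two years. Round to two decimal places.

0.35

Assessed risk tier differs across dispositions for reasons unrelated to any effect of the disposition itself, and it separately predicts the outcome — a classic confounder. We must compare within assessed risk tier levels.
Standardising standard prosecution to the population assessed risk tier mix: 0.606·132/981 + 0.394·150/219 = 0.352.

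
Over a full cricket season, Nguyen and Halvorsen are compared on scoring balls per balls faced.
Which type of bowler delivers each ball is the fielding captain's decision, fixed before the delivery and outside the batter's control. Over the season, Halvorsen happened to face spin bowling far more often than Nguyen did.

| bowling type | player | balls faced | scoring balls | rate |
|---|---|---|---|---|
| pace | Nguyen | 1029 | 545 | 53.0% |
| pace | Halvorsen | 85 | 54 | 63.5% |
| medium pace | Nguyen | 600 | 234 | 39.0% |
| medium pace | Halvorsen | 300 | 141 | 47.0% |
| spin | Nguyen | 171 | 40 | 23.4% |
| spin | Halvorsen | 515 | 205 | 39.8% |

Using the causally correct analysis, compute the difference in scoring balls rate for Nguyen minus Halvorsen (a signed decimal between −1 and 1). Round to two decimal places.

-0.11

Within every bowling type level Halvorsen has the higher rate, yet pooled Nguyen does — Simpson's reversal.
Bowling type satisfies the back-door criterion: it is not a descendant of the player, and it blocks the spurious path from player to outcome. Adjusting for it (i.e., using the within-bowling type rates) gives the causal effect.
Adjusting over the population distribution of bowling type: 0.413·(0.530−0.635) + 0.333·(0.390−0.470) + 0.254·(0.234−0.398) = -0.112.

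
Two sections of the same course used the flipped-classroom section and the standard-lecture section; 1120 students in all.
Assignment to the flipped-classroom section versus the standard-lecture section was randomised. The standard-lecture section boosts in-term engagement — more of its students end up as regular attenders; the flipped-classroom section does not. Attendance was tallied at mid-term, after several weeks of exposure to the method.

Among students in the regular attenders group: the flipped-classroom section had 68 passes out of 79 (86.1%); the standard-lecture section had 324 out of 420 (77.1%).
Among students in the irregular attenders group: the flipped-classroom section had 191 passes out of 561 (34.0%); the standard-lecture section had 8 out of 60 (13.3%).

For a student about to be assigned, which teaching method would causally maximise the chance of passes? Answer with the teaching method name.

the standard-lecture section

Mid-term attendance lies on the pathway teaching method → mid-term attendance → outcome, so adjusting for it blocks the indirect effect. For the total causal effect of teaching method, use the unadjusted pooled rates.
Pooled: the flipped-classroom section 40.5% vs the standard-lecture section 69.2%; the standard-lecture section is higher overall.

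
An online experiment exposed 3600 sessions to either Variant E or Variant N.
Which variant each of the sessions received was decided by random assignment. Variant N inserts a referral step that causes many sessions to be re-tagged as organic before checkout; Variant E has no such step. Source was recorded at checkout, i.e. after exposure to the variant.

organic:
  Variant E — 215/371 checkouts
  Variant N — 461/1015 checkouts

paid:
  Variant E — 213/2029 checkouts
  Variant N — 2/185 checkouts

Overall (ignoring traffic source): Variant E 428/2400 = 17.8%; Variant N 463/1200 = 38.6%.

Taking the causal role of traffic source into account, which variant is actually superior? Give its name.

The stratified and pooled comparisons disagree (Variant E wins within each traffic source; Variant N wins overall), so the answer turns on the causal role of traffic source.
Traffic source here is a post-treatment variable shaped by the variant; conditioning on it would introduce bias rather than remove it. The overall comparison is the causal one.
Pooled: Variant E 17.8% vs Variant N 38.6%; Variant N is higher overall.

Variant N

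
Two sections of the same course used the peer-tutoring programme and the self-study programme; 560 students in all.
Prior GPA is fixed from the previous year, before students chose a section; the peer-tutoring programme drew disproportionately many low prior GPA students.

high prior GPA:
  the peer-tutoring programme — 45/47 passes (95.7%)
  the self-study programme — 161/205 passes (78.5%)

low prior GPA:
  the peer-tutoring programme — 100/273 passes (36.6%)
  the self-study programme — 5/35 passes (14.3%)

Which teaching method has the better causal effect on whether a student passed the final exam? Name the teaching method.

Since prior GPA band is a pre-existing factor (not a product of the teaching method) and it affects the outcome on its own, it is a confounder. The stratified rates, not the pooled rate, identify the causal effect.
Within each level — high prior GPA: 95.7% vs 78.5%; low prior GPA: 36.6% vs 14.3% — the peer-tutoring programme is higher every time.

the peer-tutoring programme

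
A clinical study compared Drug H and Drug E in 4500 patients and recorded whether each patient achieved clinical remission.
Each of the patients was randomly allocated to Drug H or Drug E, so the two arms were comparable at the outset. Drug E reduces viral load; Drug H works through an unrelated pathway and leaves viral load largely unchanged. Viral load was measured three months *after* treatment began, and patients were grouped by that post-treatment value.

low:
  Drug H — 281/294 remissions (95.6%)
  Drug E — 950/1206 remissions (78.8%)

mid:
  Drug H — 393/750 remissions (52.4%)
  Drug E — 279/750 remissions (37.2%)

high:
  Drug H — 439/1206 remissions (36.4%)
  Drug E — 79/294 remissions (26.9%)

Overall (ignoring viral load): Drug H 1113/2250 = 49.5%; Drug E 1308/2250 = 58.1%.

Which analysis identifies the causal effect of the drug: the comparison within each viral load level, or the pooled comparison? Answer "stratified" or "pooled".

pooled

The viral load-specific comparison favours Drug H throughout, but the pooled figures favour Drug E. The question is whether to condition on viral load.
The distribution of viral load is itself part of what the drug does — it is an intermediate outcome. Holding it fixed would remove that part of the effect; the total effect is the pooled difference.
Pooled: Drug H 49.5% vs Drug E 58.1%; Drug E is higher overall.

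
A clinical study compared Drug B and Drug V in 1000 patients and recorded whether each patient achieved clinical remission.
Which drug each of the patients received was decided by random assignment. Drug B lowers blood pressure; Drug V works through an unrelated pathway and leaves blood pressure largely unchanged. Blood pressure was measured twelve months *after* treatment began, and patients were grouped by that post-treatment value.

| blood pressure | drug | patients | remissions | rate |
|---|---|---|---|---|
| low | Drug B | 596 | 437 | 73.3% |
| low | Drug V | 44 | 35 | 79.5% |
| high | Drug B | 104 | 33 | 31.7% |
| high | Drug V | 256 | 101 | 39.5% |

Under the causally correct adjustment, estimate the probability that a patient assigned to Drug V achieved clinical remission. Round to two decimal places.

0.45

Drug V is higher inside every blood pressure stratum but Drug B is higher in aggregate. Whether to stratify depends on how blood pressure relates to the drug.
Blood pressure lies on the pathway drug → blood pressure → outcome, so adjusting for it blocks the indirect effect. For the total causal effect of drug, use the unadjusted pooled rates.
So P(outcome | do(Drug V)) is just the pooled rate for Drug V: 136/300 = 0.453.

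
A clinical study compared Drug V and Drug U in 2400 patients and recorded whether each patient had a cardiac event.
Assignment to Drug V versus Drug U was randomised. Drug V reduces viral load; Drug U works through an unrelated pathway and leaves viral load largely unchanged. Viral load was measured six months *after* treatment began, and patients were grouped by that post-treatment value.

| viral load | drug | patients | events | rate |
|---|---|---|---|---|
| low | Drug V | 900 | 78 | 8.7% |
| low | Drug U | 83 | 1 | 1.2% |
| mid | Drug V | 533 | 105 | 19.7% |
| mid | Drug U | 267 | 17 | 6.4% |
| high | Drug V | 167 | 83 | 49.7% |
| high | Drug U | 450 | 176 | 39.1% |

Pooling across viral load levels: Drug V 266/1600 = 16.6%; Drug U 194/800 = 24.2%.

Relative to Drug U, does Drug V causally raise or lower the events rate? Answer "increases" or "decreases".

decreases

Viral load is downstream of the drug. One should not condition on a consequence of treatment, so the overall rates are the right comparison.
Pooled: Drug V 16.6% vs Drug U 24.2%; Drug V is lower overall.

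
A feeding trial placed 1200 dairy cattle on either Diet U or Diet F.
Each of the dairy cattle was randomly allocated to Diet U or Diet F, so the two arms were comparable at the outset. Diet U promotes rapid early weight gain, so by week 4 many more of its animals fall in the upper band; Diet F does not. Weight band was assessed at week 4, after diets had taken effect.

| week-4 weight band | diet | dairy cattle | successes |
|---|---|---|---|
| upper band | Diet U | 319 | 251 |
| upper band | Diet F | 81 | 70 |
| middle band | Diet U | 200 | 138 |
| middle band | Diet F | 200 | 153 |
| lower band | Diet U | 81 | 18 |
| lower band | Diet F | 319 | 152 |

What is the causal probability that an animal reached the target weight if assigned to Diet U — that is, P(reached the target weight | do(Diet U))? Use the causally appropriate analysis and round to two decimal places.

Week-4 weight band is downstream of the diet. One should not condition on a consequence of treatment, so the overall rates are the right comparison.
So P(outcome | do(Diet U)) is just the pooled rate for Diet U: 407/600 = 0.678.

0.68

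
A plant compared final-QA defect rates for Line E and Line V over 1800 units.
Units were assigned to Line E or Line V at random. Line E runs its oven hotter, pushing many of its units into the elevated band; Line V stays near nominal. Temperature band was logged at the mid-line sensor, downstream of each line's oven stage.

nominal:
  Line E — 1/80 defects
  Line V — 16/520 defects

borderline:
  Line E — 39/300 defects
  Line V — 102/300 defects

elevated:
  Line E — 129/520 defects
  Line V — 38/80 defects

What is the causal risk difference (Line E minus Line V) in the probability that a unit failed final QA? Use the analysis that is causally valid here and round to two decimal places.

Within every in-process temperature band level Line E has the lower rate, yet pooled Line V does — Simpson's reversal.
Stratifying would compare lines among units the lines themselves sorted into in-process temperature band groups — a form of selection on an intermediate. The unconditioned pooled rates give the total causal effect.
The causal difference is the pooled difference: 0.188 − 0.173 = +0.014.

+0.01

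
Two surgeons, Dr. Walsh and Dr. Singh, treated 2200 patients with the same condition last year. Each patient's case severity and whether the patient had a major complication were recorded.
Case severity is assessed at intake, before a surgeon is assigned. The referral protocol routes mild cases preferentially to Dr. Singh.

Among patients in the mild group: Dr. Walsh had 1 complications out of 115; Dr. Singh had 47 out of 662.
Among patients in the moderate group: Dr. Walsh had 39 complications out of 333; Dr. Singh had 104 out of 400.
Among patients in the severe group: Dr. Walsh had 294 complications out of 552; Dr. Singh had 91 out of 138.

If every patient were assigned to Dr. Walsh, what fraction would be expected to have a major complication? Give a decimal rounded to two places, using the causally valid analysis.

Dr. Walsh is lower inside every case severity stratum but Dr. Singh is lower in aggregate. Whether to stratify depends on how case severity relates to the surgeon.
The imbalance in case severity arose from how patients were allocated, not from anything the surgeon did; and case severity independently affects the outcome. The pooled gap is confounded — condition on case severity.
Standardising Dr. Walsh to the population case severity mix: 0.353·1/115 + 0.333·39/333 + 0.314·294/552 = 0.209.

0.21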